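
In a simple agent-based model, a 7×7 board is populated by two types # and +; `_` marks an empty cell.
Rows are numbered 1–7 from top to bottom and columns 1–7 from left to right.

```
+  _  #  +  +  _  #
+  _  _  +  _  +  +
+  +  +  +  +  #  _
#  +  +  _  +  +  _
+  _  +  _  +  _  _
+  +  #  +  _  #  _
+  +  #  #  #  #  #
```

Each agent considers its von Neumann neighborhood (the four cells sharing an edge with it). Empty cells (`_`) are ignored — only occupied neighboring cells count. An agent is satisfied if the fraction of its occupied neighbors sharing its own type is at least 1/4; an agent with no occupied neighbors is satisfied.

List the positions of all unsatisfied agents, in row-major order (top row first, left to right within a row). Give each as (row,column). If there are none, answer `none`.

(1,3), (1,7), (3,6), (4,1), (6,4)

Row 1: (1,1)+ 1/1 ✓ · (1,3)# 0/1 ✗ · (1,4)+ 2/3 ✓ · (1,5)+ 1/1 ✓ · (1,7)# 0/1 ✗
Row 2: (2,1)+ 2/2 ✓ · (2,4)+ 2/2 ✓ · (2,6)+ 1/2 ✓ · (2,7)+ 1/2 ✓
Row 3: (3,1)+ 2/3 ✓ · (3,2)+ 3/3 ✓ · (3,3)+ 3/3 ✓ · (3,4)+ 3/3 ✓ · (3,5)+ 2/3 ✓ · (3,6)# 0/3 ✗
Row 4: (4,1)# 0/3 ✗ · (4,2)+ 2/3 ✓ · (4,3)+ 3/3 ✓ · (4,5)+ 3/3 ✓ · (4,6)+ 1/2 ✓
Row 5: (5,1)+ 1/2 ✓ · (5,3)+ 1/2 ✓ · (5,5)+ 1/1 ✓
Row 6: (6,1)+ 3/3 ✓ · (6,2)+ 2/3 ✓ · (6,3)# 1/4 ✓ · (6,4)+ 0/2 ✗ · (6,6)# 1/1 ✓
Row 7: (7,1)+ 2/2 ✓ · (7,2)+ 2/3 ✓ · (7,3)# 2/3 ✓ · (7,4)# 2/3 ✓ · (7,5)# 2/2 ✓ · (7,6)# 3/3 ✓ · (7,7)# 1/1 ✓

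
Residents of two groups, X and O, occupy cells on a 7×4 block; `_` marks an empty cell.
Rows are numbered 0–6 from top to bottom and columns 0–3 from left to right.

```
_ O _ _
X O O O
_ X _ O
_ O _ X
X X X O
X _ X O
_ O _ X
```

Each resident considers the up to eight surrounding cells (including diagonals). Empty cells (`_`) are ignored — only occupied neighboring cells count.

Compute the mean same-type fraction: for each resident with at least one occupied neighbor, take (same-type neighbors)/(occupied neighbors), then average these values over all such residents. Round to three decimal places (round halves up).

0.482

(0,1)O 2/3
(1,0)X 1/3
(1,1)O 2/4
(1,2)O 4/5
(1,3)O 2/2
(2,1)X 1/4
(2,3)O 2/3
(3,1)O 0/4
(3,3)X 1/3
(4,0)X 2/3
(4,1)X 4/5
(4,2)X 3/6
(4,3)O 1/4
(5,0)X 2/3
(5,2)X 3/6
(5,3)O 1/4
(6,1)O 0/2
(6,3)X 1/2
Sum over 18 residents: 2/3 + 1/3 + 2/4 + 4/5 + 2/2 + 1/4 + 2/3 + 0/4 + 1/3 + 2/3 + 4/5 + 3/6 + 1/4 + 2/3 + 3/6 + 1/4 + 0/2 + 1/2 = 521/60; mean = 521/60 ÷ 18 = 521/1080 = 0.482407… → 0.482.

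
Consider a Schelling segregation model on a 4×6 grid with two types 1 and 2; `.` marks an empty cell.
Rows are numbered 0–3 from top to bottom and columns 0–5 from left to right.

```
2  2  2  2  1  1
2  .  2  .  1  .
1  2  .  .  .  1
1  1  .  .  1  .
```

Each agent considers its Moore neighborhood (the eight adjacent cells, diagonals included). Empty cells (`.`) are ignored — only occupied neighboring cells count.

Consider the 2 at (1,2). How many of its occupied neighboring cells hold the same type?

4

Occupied neighbors of (1,2): (0,1)=2, (0,2)=2, (0,3)=2, (2,1)=2.
Same type (2): 4 of 4.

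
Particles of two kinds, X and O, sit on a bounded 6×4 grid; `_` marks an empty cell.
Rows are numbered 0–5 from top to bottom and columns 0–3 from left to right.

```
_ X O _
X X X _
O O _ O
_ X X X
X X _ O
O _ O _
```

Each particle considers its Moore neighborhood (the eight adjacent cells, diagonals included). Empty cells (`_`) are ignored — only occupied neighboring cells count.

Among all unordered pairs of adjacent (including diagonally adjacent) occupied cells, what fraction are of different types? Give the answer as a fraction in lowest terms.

Scan each occupied cell's neighbors to the right and below (and the two forward diagonals) so each pair is counted once.
Row 0: X(0,1)–O(0,2)≠ X(0,1)–X(1,1)= X(0,1)–X(1,2)= X(0,1)–X(1,0)= O(0,2)–X(1,2)≠ O(0,2)–X(1,1)≠  → 3/6 unlike.
Row 1: X(1,0)–X(1,1)= X(1,0)–O(2,0)≠ X(1,0)–O(2,1)≠ X(1,1)–X(1,2)= X(1,1)–O(2,1)≠ X(1,1)–O(2,0)≠ X(1,2)–O(2,3)≠ X(1,2)–O(2,1)≠  → 6/8 unlike.
Row 2: O(2,0)–O(2,1)= O(2,0)–X(3,1)≠ O(2,1)–X(3,1)≠ O(2,1)–X(3,2)≠ O(2,3)–X(3,3)≠ O(2,3)–X(3,2)≠  → 5/6 unlike.
Row 3: X(3,1)–X(3,2)= X(3,1)–X(4,1)= X(3,1)–X(4,0)= X(3,2)–X(3,3)= X(3,2)–O(4,3)≠ X(3,2)–X(4,1)= X(3,3)–O(4,3)≠  → 2/7 unlike.
Row 4: X(4,0)–X(4,1)= X(4,0)–O(5,0)≠ X(4,1)–O(5,2)≠ X(4,1)–O(5,0)≠ O(4,3)–O(5,2)=  → 3/5 unlike.
Total adjacent occupied pairs: 32; unlike-type pairs: 19.
19/32 is already in lowest terms.

19/32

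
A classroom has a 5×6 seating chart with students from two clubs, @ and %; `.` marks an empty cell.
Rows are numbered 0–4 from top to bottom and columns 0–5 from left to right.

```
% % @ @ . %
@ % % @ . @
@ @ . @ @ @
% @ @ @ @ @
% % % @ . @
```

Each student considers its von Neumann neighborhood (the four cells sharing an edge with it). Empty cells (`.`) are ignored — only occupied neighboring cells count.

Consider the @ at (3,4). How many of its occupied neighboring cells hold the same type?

Occupied neighbors of (3,4): (2,4)=@, (3,3)=@, (3,5)=@.
Same type (@): 3 of 3.

3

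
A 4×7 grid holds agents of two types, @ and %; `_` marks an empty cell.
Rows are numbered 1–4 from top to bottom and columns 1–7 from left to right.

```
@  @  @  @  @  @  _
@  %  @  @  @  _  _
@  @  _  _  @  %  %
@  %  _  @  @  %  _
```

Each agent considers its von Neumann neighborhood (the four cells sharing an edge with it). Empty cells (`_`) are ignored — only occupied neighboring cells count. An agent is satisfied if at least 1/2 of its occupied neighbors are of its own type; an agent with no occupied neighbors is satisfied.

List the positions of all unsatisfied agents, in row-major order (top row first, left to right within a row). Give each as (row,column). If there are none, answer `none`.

Row 1: (1,1)@ 2/2 satisfied · (1,2)@ 2/3 satisfied · (1,3)@ 3/3 satisfied · (1,4)@ 3/3 satisfied · (1,5)@ 3/3 satisfied · (1,6)@ 1/1 satisfied
Row 2: (2,1)@ 2/3 satisfied · (2,2)% 0/4 not · (2,3)@ 2/3 satisfied · (2,4)@ 3/3 satisfied · (2,5)@ 3/3 satisfied
Row 3: (3,1)@ 3/3 satisfied · (3,2)@ 1/3 not · (3,5)@ 2/3 satisfied · (3,6)% 2/3 satisfied · (3,7)% 1/1 satisfied
Row 4: (4,1)@ 1/2 satisfied · (4,2)% 0/2 not · (4,4)@ 1/1 satisfied · (4,5)@ 2/3 satisfied · (4,6)% 1/2 satisfied

(2,2), (3,2), (4,2)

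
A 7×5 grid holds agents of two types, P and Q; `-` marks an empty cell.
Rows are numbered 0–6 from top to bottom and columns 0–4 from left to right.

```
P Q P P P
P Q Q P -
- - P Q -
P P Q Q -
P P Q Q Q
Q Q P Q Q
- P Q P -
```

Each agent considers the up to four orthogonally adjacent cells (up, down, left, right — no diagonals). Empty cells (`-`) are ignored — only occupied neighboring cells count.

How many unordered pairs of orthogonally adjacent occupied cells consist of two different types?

Scan each occupied cell's neighbors to the right and below so each pair is counted once.
From row 0: 3 unlike of 8 pairs (running 3/8).
From row 1: 4 unlike of 5 pairs (running 7/13).
From row 2: 2 unlike of 3 pairs (running 9/16).
From row 3: 1 unlike of 7 pairs (running 10/23).
From row 4: 4 unlike of 9 pairs (running 14/32).
From row 5: 5 unlike of 7 pairs (running 19/39).
From row 6: 2 unlike of 2 pairs (running 21/41).
Total adjacent occupied pairs: 41; unlike-type pairs: 21.

21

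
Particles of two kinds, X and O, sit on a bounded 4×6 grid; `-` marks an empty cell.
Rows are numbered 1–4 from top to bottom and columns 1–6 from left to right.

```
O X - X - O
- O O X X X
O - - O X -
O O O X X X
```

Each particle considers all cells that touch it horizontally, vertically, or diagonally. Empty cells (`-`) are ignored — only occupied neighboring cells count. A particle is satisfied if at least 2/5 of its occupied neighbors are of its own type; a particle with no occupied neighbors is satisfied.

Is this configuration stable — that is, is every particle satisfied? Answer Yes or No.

Row 1: (1,1)O 1/2 ✓ · (1,2)X 0/3 ✗ · (1,4)X 2/3 ✓ · (1,6)O 0/2 ✗
Row 2: (2,2)O 3/4 ✓ · (2,3)O 2/5 ✓ · (2,4)X 3/5 ✓ · (2,5)X 4/6 ✓ · (2,6)X 2/3 ✓
Row 3: (3,1)O 3/3 ✓ · (3,4)O 2/7 ✗ · (3,5)X 6/7 ✓
Row 4: (4,1)O 2/2 ✓ · (4,2)O 3/3 ✓ · (4,3)O 2/3 ✓ · (4,4)X 2/4 ✓ · (4,5)X 3/4 ✓ · (4,6)X 2/2 ✓
For instance (1,2) has only 0/3 same-type neighbors, below 2/5.

No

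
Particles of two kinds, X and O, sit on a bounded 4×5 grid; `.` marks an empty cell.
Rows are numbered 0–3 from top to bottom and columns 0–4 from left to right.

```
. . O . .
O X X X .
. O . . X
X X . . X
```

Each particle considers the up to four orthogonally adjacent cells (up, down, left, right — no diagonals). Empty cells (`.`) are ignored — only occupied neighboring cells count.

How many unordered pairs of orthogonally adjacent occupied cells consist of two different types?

4

Scan each occupied cell's neighbors to the right and below so each pair is counted once.
From row 0: 1 unlike of 1 pairs (running 1/1).
From row 1: 2 unlike of 4 pairs (running 3/5).
From row 2: 1 unlike of 2 pairs (running 4/7).
From row 3: 0 unlike of 1 pairs (running 4/8).
Total adjacent occupied pairs: 8; unlike-type pairs: 4.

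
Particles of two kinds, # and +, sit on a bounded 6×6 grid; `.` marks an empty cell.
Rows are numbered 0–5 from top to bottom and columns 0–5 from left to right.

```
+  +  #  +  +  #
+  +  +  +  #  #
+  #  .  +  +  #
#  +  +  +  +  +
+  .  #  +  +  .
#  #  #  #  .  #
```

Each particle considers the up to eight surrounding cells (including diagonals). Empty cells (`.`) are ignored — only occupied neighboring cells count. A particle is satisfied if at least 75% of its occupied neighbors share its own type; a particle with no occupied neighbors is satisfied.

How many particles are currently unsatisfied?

Row 0: (0,0)+ 3/3 satisfied · (0,1)+ 4/5 satisfied · (0,2)# 0/5 not · (0,3)+ 3/5 not · (0,4)+ 2/5 not · (0,5)# 2/3 not
Row 1: (1,0)+ 4/5 satisfied · (1,1)+ 5/7 not · (1,2)+ 5/7 not · (1,3)+ 5/7 not · (1,4)# 3/8 not · (1,5)# 3/5 not
Row 2: (2,0)+ 3/5 not · (2,1)# 1/7 not · (2,3)+ 6/7 satisfied · (2,4)+ 5/8 not · (2,5)# 2/5 not
Row 3: (3,0)# 1/4 not · (3,1)+ 3/6 not · (3,2)+ 4/6 not · (3,3)+ 6/7 satisfied · (3,4)+ 6/7 satisfied · (3,5)+ 3/4 satisfied
Row 4: (4,0)+ 1/4 not · (4,2)# 3/7 not · (4,3)+ 4/7 not · (4,4)+ 4/6 not
Row 5: (5,0)# 1/2 not · (5,1)# 3/4 satisfied · (5,2)# 3/4 satisfied · (5,3)# 2/4 not · (5,5)# 0/1 not
Unsatisfied: (0,2), (0,3), (0,4), (0,5), (1,1), (1,2), (1,3), (1,4), (1,5), (2,0), (2,1), (2,4), (2,5), (3,0), (3,1), (3,2), (4,0), (4,2), (4,3), (4,4), (5,0), (5,3), (5,5) — 23 in total.

23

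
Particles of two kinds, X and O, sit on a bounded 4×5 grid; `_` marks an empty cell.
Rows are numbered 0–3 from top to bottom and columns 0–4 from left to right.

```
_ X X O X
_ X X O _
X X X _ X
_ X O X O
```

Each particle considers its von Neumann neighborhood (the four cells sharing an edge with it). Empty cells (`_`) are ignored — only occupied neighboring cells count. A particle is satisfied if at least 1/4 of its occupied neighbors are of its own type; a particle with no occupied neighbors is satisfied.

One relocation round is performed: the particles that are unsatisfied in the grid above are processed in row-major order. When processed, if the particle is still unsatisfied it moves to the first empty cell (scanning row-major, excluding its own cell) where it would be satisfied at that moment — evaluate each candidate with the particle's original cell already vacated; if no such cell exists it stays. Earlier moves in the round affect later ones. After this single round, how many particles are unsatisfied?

Initially unsatisfied (in order): (0,4), (2,4), (3,2), (3,3), (3,4).
  (0,4) → (0,0).
  (2,4) → (1,0).
  (3,2) → (0,4).
  (3,3) → (2,3).
  (3,4): now satisfied by earlier moves; stays.
Resulting grid:
X X X O O
X X X O _
X X X X _
_ X _ _ O
All satisfied now.

0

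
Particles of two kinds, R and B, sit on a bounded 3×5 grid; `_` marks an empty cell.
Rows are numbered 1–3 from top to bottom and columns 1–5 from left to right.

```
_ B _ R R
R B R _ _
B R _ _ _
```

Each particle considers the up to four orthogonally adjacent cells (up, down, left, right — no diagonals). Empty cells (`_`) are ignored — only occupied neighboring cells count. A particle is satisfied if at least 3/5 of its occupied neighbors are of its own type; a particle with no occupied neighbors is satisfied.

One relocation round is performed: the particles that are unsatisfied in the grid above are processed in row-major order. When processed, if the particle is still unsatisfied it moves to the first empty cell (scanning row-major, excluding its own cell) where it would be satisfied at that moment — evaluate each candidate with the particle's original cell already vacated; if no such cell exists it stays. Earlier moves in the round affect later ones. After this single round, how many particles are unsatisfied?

1

Initially unsatisfied (in order): (2,1), (2,2), (2,3), (3,1), (3,2).
  (2,1) → (1,3).
  (2,2) → (1,1).
  (2,3): now satisfied by earlier moves; stays.
  (3,1) → (2,1).
  (3,2): now satisfied by earlier moves; stays.
Resulting grid:
B B R R R
B _ R _ _
_ R _ _ _
Unsatisfied now: (1,2).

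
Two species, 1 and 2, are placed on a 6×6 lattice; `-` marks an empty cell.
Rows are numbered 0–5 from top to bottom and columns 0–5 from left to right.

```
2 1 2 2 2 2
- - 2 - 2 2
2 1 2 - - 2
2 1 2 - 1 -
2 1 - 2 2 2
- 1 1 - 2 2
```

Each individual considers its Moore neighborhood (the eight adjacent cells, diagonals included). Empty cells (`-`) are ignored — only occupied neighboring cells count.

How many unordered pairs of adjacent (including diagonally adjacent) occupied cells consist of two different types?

22

Scan each occupied cell's neighbors to the right and below (and the two forward diagonals) so each pair is counted once.
Row 0: 2(0,0)–1(0,1)≠ 1(0,1)–2(0,2)≠ 1(0,1)–2(1,2)≠ 2(0,2)–2(0,3)= 2(0,2)–2(1,2)= 2(0,3)–2(0,4)= 2(0,3)–2(1,4)= 2(0,3)–2(1,2)= 2(0,4)–2(0,5)= 2(0,4)–2(1,4)= 2(0,4)–2(1,5)= 2(0,5)–2(1,5)= 2(0,5)–2(1,4)=  → 3/13 unlike.
Row 1: 2(1,2)–2(2,2)= 2(1,2)–1(2,1)≠ 2(1,4)–2(1,5)= 2(1,4)–2(2,5)= 2(1,5)–2(2,5)=  → 1/5 unlike.
Row 2: 2(2,0)–1(2,1)≠ 2(2,0)–2(3,0)= 2(2,0)–1(3,1)≠ 1(2,1)–2(2,2)≠ 1(2,1)–1(3,1)= 1(2,1)–2(3,2)≠ 1(2,1)–2(3,0)≠ 2(2,2)–2(3,2)= 2(2,2)–1(3,1)≠ 2(2,5)–1(3,4)≠  → 7/10 unlike.
Row 3: 2(3,0)–1(3,1)≠ 2(3,0)–2(4,0)= 2(3,0)–1(4,1)≠ 1(3,1)–2(3,2)≠ 1(3,1)–1(4,1)= 1(3,1)–2(4,0)≠ 2(3,2)–2(4,3)= 2(3,2)–1(4,1)≠ 1(3,4)–2(4,4)≠ 1(3,4)–2(4,5)≠ 1(3,4)–2(4,3)≠  → 8/11 unlike.
Row 4: 2(4,0)–1(4,1)≠ 2(4,0)–1(5,1)≠ 1(4,1)–1(5,1)= 1(4,1)–1(5,2)= 2(4,3)–2(4,4)= 2(4,3)–2(5,4)= 2(4,3)–1(5,2)≠ 2(4,4)–2(4,5)= 2(4,4)–2(5,4)= 2(4,4)–2(5,5)= 2(4,5)–2(5,5)= 2(4,5)–2(5,4)=  → 3/12 unlike.
Row 5: 1(5,1)–1(5,2)= 2(5,4)–2(5,5)=  → 0/2 unlike.
Total adjacent occupied pairs: 53; unlike-type pairs: 22.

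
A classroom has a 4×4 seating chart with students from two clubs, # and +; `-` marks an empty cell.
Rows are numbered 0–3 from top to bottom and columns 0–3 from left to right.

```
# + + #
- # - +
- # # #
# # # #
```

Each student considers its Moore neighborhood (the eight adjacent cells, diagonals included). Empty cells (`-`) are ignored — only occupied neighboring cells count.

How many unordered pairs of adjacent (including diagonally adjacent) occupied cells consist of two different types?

7

Scan each occupied cell's neighbors to the right and below (and the two forward diagonals) so each pair is counted once.
From row 0: 5 unlike of 8 pairs (running 5/8).
From row 1: 2 unlike of 4 pairs (running 7/12).
From row 2: 0 unlike of 10 pairs (running 7/22).
From row 3: 0 unlike of 3 pairs (running 7/25).
Total adjacent occupied pairs: 25; unlike-type pairs: 7.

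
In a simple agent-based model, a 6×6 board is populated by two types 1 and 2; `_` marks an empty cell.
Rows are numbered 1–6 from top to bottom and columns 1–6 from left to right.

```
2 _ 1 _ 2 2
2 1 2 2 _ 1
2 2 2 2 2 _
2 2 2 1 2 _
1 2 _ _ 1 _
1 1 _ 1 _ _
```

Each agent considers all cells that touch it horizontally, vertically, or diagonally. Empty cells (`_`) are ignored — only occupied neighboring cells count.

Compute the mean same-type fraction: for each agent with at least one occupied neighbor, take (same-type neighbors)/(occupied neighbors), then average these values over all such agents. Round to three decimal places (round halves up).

0.613

Row 1: (1,1)2 1/2 · (1,3)1 1/3 · (1,5)2 2/3 · (1,6)2 1/2
Row 2: (2,1)2 3/4 · (2,2)1 1/7 · (2,3)2 4/6 · (2,4)2 5/6 · (2,6)1 0/3
Row 3: (3,1)2 4/5 · (3,2)2 7/8 · (3,3)2 6/8 · (3,4)2 6/7 · (3,5)2 3/5
Row 4: (4,1)2 4/5 · (4,2)2 6/7 · (4,3)2 5/6 · (4,4)1 1/6 · (4,5)2 2/4
Row 5: (5,1)1 2/5 · (5,2)2 3/6 · (5,5)1 2/3
Row 6: (6,1)1 2/3 · (6,2)1 2/3 · (6,4)1 1/1
Sum over 25 agents: 1/2 + 1/3 + 2/3 + 1/2 + 3/4 + 1/7 + 4/6 + 5/6 + 0/3 + 4/5 + 7/8 + 6/8 + 6/7 + 3/5 + 4/5 + 6/7 + 5/6 + 1/6 + 2/4 + 2/5 + 3/6 + 2/3 + 2/3 + 2/3 + 1/1 = 4293/280; mean = 4293/280 ÷ 25 = 4293/7000 = 0.613285… → 0.613.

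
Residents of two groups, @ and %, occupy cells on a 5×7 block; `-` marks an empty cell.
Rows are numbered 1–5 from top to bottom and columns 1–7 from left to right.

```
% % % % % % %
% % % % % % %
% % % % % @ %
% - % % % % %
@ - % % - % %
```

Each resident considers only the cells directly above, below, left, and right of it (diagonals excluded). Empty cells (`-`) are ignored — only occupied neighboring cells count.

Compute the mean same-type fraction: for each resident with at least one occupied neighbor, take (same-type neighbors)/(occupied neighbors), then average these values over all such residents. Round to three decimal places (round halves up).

0.888

(1,1)% 2/2
(1,2)% 3/3
(1,3)% 3/3
(1,4)% 3/3
(1,5)% 3/3
(1,6)% 3/3
(1,7)% 2/2
(2,1)% 3/3
(2,2)% 4/4
(2,3)% 4/4
(2,4)% 4/4
(2,5)% 4/4
(2,6)% 3/4
(2,7)% 3/3
(3,1)% 3/3
(3,2)% 3/3
(3,3)% 4/4
(3,4)% 4/4
(3,5)% 3/4
(3,6)@ 0/4
(3,7)% 2/3
(4,1)% 1/2
(4,3)% 3/3
(4,4)% 4/4
(4,5)% 3/3
(4,6)% 3/4
(4,7)% 3/3
(5,1)@ 0/1
(5,3)% 2/2
(5,4)% 2/2
(5,6)% 2/2
(5,7)% 2/2
Sum over 32 residents: 2/2 + 3/3 + 3/3 + 3/3 + 3/3 + 3/3 + 2/2 + 3/3 + 4/4 + 4/4 + 4/4 + 4/4 + 3/4 + 3/3 + 3/3 + 3/3 + 4/4 + 4/4 + 3/4 + 0/4 + 2/3 + 1/2 + 3/3 + 4/4 + 3/3 + 3/4 + 3/3 + 0/1 + 2/2 + 2/2 + 2/2 + 2/2 = 341/12; mean = 341/12 ÷ 32 = 341/384 = 0.888020… → 0.888.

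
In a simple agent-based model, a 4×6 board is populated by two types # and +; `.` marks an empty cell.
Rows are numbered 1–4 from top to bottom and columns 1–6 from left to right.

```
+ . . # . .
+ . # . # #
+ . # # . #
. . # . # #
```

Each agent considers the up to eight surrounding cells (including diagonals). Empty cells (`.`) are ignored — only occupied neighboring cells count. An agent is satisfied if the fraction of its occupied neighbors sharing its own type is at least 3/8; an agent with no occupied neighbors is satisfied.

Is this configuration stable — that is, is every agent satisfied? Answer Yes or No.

Row 1: (1,1)+ 1/1 satisfied · (1,4)# 2/2 satisfied
Row 2: (2,1)+ 2/2 satisfied · (2,3)# 3/3 satisfied · (2,5)# 4/4 satisfied · (2,6)# 2/2 satisfied
Row 3: (3,1)+ 1/1 satisfied · (3,3)# 3/3 satisfied · (3,4)# 5/5 satisfied · (3,6)# 4/4 satisfied
Row 4: (4,3)# 2/2 satisfied · (4,5)# 3/3 satisfied · (4,6)# 2/2 satisfied
All meet the threshold, so the configuration is stable.

Yes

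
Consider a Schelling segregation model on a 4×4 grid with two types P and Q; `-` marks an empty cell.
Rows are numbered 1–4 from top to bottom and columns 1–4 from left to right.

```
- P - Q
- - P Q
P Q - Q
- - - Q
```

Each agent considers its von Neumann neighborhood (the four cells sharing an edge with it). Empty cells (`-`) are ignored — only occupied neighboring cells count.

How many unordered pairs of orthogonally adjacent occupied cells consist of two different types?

Scan each occupied cell's neighbors to the right and below so each pair is counted once.
From row 1: 0 unlike of 1 pairs (running 0/1).
From row 2: 1 unlike of 2 pairs (running 1/3).
From row 3: 1 unlike of 2 pairs (running 2/5).
Total adjacent occupied pairs: 5; unlike-type pairs: 2.

2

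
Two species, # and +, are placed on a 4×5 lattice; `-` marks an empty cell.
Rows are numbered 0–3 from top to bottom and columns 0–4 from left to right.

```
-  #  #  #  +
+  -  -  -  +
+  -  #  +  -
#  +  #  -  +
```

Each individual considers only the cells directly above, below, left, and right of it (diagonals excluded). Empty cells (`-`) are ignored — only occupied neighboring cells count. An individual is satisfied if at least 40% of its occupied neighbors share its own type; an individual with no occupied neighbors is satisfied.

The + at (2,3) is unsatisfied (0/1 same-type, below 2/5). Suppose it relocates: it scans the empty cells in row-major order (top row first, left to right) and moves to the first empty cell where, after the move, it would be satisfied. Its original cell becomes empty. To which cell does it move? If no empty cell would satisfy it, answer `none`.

(0,0)

Vacating (2,3). Empty cells in order:
  (0,0): 1/2 same-type → satisfied — stop here.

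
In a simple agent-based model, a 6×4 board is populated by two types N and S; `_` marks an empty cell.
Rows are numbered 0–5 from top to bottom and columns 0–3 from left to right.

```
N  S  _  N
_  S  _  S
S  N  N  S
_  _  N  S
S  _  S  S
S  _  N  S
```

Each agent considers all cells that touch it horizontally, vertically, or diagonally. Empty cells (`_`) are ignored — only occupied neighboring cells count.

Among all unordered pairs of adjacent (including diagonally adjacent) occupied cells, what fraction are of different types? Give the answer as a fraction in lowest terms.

Scan each occupied cell's neighbors to the right and below (and the two forward diagonals) so each pair is counted once.
Row 0: N(0,0)–S(0,1)≠ N(0,0)–S(1,1)≠ S(0,1)–S(1,1)= N(0,3)–S(1,3)≠  → 3/4 unlike.
Row 1: S(1,1)–N(2,1)≠ S(1,1)–N(2,2)≠ S(1,1)–S(2,0)= S(1,3)–S(2,3)= S(1,3)–N(2,2)≠  → 3/5 unlike.
Row 2: S(2,0)–N(2,1)≠ N(2,1)–N(2,2)= N(2,1)–N(3,2)= N(2,2)–S(2,3)≠ N(2,2)–N(3,2)= N(2,2)–S(3,3)≠ S(2,3)–S(3,3)= S(2,3)–N(3,2)≠  → 4/8 unlike.
Row 3: N(3,2)–S(3,3)≠ N(3,2)–S(4,2)≠ N(3,2)–S(4,3)≠ S(3,3)–S(4,3)= S(3,3)–S(4,2)=  → 3/5 unlike.
Row 4: S(4,0)–S(5,0)= S(4,2)–S(4,3)= S(4,2)–N(5,2)≠ S(4,2)–S(5,3)= S(4,3)–S(5,3)= S(4,3)–N(5,2)≠  → 2/6 unlike.
Row 5: N(5,2)–S(5,3)≠  → 1/1 unlike.
Total adjacent occupied pairs: 29; unlike-type pairs: 16.
16/29 is already in lowest terms.

16/29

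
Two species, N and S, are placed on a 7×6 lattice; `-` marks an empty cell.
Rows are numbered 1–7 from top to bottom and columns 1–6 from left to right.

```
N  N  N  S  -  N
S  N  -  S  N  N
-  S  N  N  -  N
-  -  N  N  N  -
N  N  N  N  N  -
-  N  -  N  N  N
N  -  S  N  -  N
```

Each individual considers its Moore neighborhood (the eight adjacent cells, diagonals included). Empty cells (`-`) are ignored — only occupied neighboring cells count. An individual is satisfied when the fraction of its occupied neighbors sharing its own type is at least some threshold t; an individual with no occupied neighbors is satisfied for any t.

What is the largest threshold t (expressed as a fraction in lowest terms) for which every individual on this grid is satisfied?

0/1

(1,1)N 2/3
(1,2)N 3/4
(1,3)N 2/4
(1,4)S 1/3
(1,6)N 2/2
(2,1)S 1/4
(2,2)N 4/6
(2,4)S 1/5
(2,5)N 4/6
(2,6)N 3/3
(3,2)S 1/4
(3,3)N 4/6
(3,4)N 5/6
(3,6)N 3/3
(4,3)N 6/7
(4,4)N 7/7
(4,5)N 5/5
(5,1)N 2/2
(5,2)N 4/4
(5,3)N 6/6
(5,4)N 7/7
(5,5)N 6/6
(6,2)N 4/5
(6,4)N 5/6
(6,5)N 6/6
(6,6)N 3/3
(7,1)N 1/1
(7,3)S 0/3
(7,4)N 2/3
(7,6)N 2/2
The smallest same-type fraction is 0/3 at (7,3), which reduces to 0/1. Any threshold above that leaves this individual unsatisfied.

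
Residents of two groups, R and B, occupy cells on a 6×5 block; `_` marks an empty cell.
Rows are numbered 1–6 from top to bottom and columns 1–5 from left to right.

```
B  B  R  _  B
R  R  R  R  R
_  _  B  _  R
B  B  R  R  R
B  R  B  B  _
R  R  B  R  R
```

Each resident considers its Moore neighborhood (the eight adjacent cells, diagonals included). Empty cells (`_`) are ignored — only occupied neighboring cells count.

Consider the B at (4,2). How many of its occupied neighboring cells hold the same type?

Occupied neighbors of (4,2): (3,3)=B, (4,1)=B, (4,3)=R, (5,1)=B, (5,2)=R, (5,3)=B.
Same type (B): 4 of 6.

4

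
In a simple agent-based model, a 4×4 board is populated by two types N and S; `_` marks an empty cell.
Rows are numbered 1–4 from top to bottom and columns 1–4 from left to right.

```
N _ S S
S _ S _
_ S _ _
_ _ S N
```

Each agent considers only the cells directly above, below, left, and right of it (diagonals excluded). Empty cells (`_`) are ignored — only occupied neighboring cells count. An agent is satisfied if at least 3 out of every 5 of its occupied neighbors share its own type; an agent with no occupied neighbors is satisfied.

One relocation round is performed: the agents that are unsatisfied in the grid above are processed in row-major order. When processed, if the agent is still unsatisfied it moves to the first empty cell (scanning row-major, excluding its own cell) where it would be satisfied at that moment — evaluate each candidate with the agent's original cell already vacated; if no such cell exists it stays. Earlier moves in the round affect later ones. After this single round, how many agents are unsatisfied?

Initially unsatisfied (in order): (1,1), (2,1), (4,3), (4,4).
  (1,1) → (3,4).
  (2,1): now satisfied by earlier moves; stays.
  (4,3) → (1,1).
  (4,4): now satisfied by earlier moves; stays.
Resulting grid:
S _ S S
S _ S _
_ S _ N
_ _ _ N
All satisfied now.

0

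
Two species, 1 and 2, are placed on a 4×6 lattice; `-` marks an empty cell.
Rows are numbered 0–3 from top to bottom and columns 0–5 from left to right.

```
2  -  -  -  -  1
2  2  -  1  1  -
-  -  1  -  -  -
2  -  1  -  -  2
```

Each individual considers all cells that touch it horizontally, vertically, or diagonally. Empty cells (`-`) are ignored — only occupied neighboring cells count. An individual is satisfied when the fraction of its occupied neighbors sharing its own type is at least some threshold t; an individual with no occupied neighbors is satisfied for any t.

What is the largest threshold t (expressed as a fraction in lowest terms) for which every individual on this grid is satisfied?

2/3

(0,0)2 2/2
(0,5)1 1/1
(1,0)2 2/2
(1,1)2 2/3
(1,3)1 2/2
(1,4)1 2/2
(2,2)1 2/3
(3,0)2 — no occupied neighbors
(3,2)1 1/1
(3,5)2 — no occupied neighbors
The smallest same-type fraction is 2/3 at (1,1), which reduces to 2/3. Any threshold above that leaves this individual unsatisfied.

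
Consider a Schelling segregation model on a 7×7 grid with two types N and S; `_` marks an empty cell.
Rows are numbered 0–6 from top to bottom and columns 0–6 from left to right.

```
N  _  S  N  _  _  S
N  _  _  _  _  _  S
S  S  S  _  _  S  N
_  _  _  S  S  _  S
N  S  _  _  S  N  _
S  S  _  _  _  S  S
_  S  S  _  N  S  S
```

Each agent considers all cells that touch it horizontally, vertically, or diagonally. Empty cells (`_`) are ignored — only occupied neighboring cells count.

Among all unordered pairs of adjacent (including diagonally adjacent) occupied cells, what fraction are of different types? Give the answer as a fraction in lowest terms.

Scan each occupied cell's neighbors to the right and below (and the two forward diagonals) so each pair is counted once.
From row 0: 1 unlike of 3 pairs (running 1/3).
From row 1: 3 unlike of 4 pairs (running 4/7).
From row 2: 2 unlike of 7 pairs (running 6/14).
From row 3: 2 unlike of 5 pairs (running 8/19).
From row 4: 6 unlike of 9 pairs (running 14/28).
From row 5: 1 unlike of 10 pairs (running 15/38).
From row 6: 1 unlike of 3 pairs (running 16/41).
Total adjacent occupied pairs: 41; unlike-type pairs: 16.
16/41 is already in lowest terms.

16/41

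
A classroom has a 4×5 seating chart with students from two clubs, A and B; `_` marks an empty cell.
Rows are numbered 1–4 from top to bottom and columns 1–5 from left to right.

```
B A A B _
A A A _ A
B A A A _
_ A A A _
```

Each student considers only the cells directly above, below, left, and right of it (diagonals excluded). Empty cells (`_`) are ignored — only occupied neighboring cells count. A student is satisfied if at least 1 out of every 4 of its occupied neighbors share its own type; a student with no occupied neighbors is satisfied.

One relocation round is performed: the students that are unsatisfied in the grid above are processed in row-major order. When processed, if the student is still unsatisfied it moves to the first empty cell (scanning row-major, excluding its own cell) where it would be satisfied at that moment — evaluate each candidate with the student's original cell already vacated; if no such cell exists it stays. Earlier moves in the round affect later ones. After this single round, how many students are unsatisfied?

Initially unsatisfied (in order): (1,1), (1,4), (3,1).
  (1,1) → (1,5).
  (1,4): now satisfied by earlier moves; stays.
  (3,1) → (2,4).
Resulting grid:
_ A A B B
A A A B A
_ A A A _
_ A A A _
Unsatisfied now: (2,5).

1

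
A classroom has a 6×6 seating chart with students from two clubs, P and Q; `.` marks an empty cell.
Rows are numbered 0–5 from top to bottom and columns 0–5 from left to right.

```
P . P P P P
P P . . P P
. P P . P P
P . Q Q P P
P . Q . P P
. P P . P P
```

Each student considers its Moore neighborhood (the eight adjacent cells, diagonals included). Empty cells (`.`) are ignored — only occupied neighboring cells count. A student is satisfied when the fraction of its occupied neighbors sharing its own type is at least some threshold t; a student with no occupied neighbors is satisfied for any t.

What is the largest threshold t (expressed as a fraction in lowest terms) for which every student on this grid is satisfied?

1/3

Row 0: (0,0)P 2/2 · (0,2)P 2/2 · (0,3)P 3/3 · (0,4)P 4/4 · (0,5)P 3/3
Row 1: (1,0)P 3/3 · (1,1)P 5/5 · (1,4)P 6/6 · (1,5)P 5/5
Row 2: (2,1)P 4/5 · (2,2)P 2/4 · (2,4)P 5/6 · (2,5)P 5/5
Row 3: (3,0)P 2/2 · (3,2)Q 2/4 · (3,3)Q 2/6 · (3,4)P 5/6 · (3,5)P 5/5
Row 4: (4,0)P 2/2 · (4,2)Q 2/4 · (4,4)P 5/6 · (4,5)P 5/5
Row 5: (5,1)P 2/3 · (5,2)P 1/2 · (5,4)P 3/3 · (5,5)P 3/3
The smallest same-type fraction is 2/6 at (3,3), which reduces to 1/3. Any threshold above that leaves this student unsatisfied.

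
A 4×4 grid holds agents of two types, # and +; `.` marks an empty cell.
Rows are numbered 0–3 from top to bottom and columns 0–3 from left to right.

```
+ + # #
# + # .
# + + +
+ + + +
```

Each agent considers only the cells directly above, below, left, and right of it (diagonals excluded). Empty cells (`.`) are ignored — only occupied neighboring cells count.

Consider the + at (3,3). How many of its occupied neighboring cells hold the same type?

Occupied neighbors of (3,3): (2,3)=+, (3,2)=+.
Same type (+): 2 of 2.

2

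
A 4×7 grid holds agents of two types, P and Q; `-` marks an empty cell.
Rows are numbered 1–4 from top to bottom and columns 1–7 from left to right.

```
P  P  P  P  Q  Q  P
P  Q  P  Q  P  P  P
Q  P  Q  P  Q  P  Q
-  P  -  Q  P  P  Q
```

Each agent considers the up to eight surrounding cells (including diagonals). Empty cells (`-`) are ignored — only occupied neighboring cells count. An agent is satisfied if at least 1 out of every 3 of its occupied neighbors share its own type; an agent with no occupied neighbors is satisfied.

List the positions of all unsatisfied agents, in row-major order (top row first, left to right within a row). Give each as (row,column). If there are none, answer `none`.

(1,6), (2,2), (3,1), (3,5), (3,7)

(1,1)P 2/3 ✓
(1,2)P 4/5 ✓
(1,3)P 3/5 ✓
(1,4)P 3/5 ✓
(1,5)Q 2/5 ✓
(1,6)Q 1/5 ✗
(1,7)P 2/3 ✓
(2,1)P 3/5 ✓
(2,2)Q 2/8 ✗
(2,3)P 5/8 ✓
(2,4)Q 3/8 ✓
(2,5)P 4/8 ✓
(2,6)P 4/8 ✓
(2,7)P 3/5 ✓
(3,1)Q 1/4 ✗
(3,2)P 3/6 ✓
(3,3)Q 3/7 ✓
(3,4)P 3/7 ✓
(3,5)Q 2/8 ✗
(3,6)P 5/8 ✓
(3,7)Q 1/5 ✗
(4,2)P 1/3 ✓
(4,4)Q 2/4 ✓
(4,5)P 3/5 ✓
(4,6)P 2/5 ✓
(4,7)Q 1/3 ✓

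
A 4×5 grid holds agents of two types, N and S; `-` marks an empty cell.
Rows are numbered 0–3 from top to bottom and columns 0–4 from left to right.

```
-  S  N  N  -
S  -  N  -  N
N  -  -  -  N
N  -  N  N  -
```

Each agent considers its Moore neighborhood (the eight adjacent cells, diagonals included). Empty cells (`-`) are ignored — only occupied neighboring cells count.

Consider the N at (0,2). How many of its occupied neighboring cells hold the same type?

2

Occupied neighbors of (0,2): (0,1)=S, (0,3)=N, (1,2)=N.
Same type (N): 2 of 3.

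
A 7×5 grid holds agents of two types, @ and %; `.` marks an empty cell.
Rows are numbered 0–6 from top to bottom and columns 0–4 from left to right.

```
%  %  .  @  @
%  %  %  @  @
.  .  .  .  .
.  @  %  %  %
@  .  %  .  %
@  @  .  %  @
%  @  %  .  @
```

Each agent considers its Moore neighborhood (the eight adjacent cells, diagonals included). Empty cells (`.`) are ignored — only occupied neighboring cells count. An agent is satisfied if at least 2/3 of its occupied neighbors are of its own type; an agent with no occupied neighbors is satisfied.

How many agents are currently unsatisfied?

10

Row 0: (0,0)% 3/3 ✓ · (0,1)% 4/4 ✓ · (0,3)@ 3/4 ✓ · (0,4)@ 3/3 ✓
Row 1: (1,0)% 3/3 ✓ · (1,1)% 4/4 ✓ · (1,2)% 2/4 ✗ · (1,3)@ 3/4 ✓ · (1,4)@ 3/3 ✓
Row 3: (3,1)@ 1/3 ✗ · (3,2)% 2/3 ✓ · (3,3)% 4/4 ✓ · (3,4)% 2/2 ✓
Row 4: (4,0)@ 3/3 ✓ · (4,2)% 3/5 ✗ · (4,4)% 3/4 ✓
Row 5: (5,0)@ 3/4 ✓ · (5,1)@ 3/6 ✗ · (5,3)% 3/5 ✗ · (5,4)@ 1/3 ✗
Row 6: (6,0)% 0/3 ✗ · (6,1)@ 2/4 ✗ · (6,2)% 1/3 ✗ · (6,4)@ 1/2 ✗
Unsatisfied: (1,2), (3,1), (4,2), (5,1), (5,3), (5,4), (6,0), (6,1), (6,2), (6,4) — 10 in total.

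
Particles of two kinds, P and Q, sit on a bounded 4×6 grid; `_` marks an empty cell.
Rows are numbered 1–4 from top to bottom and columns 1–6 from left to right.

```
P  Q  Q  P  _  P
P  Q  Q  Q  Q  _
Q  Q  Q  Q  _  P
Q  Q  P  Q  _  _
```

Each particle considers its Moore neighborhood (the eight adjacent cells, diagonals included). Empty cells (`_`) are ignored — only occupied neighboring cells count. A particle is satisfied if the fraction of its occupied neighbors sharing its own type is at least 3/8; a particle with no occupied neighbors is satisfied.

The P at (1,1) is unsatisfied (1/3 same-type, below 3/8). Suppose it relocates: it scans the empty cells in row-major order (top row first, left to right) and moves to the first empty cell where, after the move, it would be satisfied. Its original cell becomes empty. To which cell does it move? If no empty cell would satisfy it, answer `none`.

(1,5)

Vacating (1,1). Empty cells in order:
  (1,5): 2/4 same-type → satisfied — stop here.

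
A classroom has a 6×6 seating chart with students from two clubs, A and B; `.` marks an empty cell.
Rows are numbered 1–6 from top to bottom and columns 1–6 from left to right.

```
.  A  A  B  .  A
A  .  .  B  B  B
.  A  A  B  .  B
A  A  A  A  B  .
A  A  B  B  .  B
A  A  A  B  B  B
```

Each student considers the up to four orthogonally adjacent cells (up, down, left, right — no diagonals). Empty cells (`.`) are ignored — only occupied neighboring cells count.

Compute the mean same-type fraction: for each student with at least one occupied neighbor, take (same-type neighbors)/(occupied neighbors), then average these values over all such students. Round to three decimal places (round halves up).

0.716

Row 1: (1,2)A 1/1 · (1,3)A 1/2 · (1,4)B 1/2 · (1,6)A 0/1
Row 2: (2,1)A — no occupied neighbors · (2,4)B 3/3 · (2,5)B 2/2 · (2,6)B 2/3
Row 3: (3,2)A 2/2 · (3,3)A 2/3 · (3,4)B 1/3 · (3,6)B 1/1
Row 4: (4,1)A 2/2 · (4,2)A 4/4 · (4,3)A 3/4 · (4,4)A 1/4 · (4,5)B 0/1
Row 5: (5,1)A 3/3 · (5,2)A 3/4 · (5,3)B 1/4 · (5,4)B 2/3 · (5,6)B 1/1
Row 6: (6,1)A 2/2 · (6,2)A 3/3 · (6,3)A 1/3 · (6,4)B 2/3 · (6,5)B 2/2 · (6,6)B 2/2
Sum over 27 students: 1/1 + 1/2 + 1/2 + 0/1 + 3/3 + 2/2 + 2/3 + 2/2 + 2/3 + 1/3 + 1/1 + 2/2 + 4/4 + 3/4 + 1/4 + 0/1 + 3/3 + 3/4 + 1/4 + 2/3 + 1/1 + 2/2 + 3/3 + 1/3 + 2/3 + 2/2 + 2/2 = 58/3; mean = 58/3 ÷ 27 = 58/81 = 0.716049… → 0.716.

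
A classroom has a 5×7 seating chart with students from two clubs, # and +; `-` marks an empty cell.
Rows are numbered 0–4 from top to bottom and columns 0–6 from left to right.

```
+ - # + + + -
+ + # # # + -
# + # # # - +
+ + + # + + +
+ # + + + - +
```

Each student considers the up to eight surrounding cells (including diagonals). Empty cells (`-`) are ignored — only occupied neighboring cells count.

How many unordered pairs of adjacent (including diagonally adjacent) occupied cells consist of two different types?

Scan each occupied cell's neighbors to the right and below (and the two forward diagonals) so each pair is counted once.
Row 0: +(0,0)–+(1,0)= +(0,0)–+(1,1)= #(0,2)–+(0,3)≠ #(0,2)–#(1,2)= #(0,2)–#(1,3)= #(0,2)–+(1,1)≠ +(0,3)–+(0,4)= +(0,3)–#(1,3)≠ +(0,3)–#(1,4)≠ +(0,3)–#(1,2)≠ +(0,4)–+(0,5)= +(0,4)–#(1,4)≠ +(0,4)–+(1,5)= +(0,4)–#(1,3)≠ +(0,5)–+(1,5)= +(0,5)–#(1,4)≠  → 8/16 unlike.
Row 1: +(1,0)–+(1,1)= +(1,0)–#(2,0)≠ +(1,0)–+(2,1)= +(1,1)–#(1,2)≠ +(1,1)–+(2,1)= +(1,1)–#(2,2)≠ +(1,1)–#(2,0)≠ #(1,2)–#(1,3)= #(1,2)–#(2,2)= #(1,2)–#(2,3)= #(1,2)–+(2,1)≠ #(1,3)–#(1,4)= #(1,3)–#(2,3)= #(1,3)–#(2,4)= #(1,3)–#(2,2)= #(1,4)–+(1,5)≠ #(1,4)–#(2,4)= #(1,4)–#(2,3)= +(1,5)–+(2,6)= +(1,5)–#(2,4)≠  → 7/20 unlike.
Row 2: #(2,0)–+(2,1)≠ #(2,0)–+(3,0)≠ #(2,0)–+(3,1)≠ +(2,1)–#(2,2)≠ +(2,1)–+(3,1)= +(2,1)–+(3,2)= +(2,1)–+(3,0)= #(2,2)–#(2,3)= #(2,2)–+(3,2)≠ #(2,2)–#(3,3)= #(2,2)–+(3,1)≠ #(2,3)–#(2,4)= #(2,3)–#(3,3)= #(2,3)–+(3,4)≠ #(2,3)–+(3,2)≠ #(2,4)–+(3,4)≠ #(2,4)–+(3,5)≠ #(2,4)–#(3,3)= +(2,6)–+(3,6)= +(2,6)–+(3,5)=  → 10/20 unlike.
Row 3: +(3,0)–+(3,1)= +(3,0)–+(4,0)= +(3,0)–#(4,1)≠ +(3,1)–+(3,2)= +(3,1)–#(4,1)≠ +(3,1)–+(4,2)= +(3,1)–+(4,0)= +(3,2)–#(3,3)≠ +(3,2)–+(4,2)= +(3,2)–+(4,3)= +(3,2)–#(4,1)≠ #(3,3)–+(3,4)≠ #(3,3)–+(4,3)≠ #(3,3)–+(4,4)≠ #(3,3)–+(4,2)≠ +(3,4)–+(3,5)= +(3,4)–+(4,4)= +(3,4)–+(4,3)= +(3,5)–+(3,6)= +(3,5)–+(4,6)= +(3,5)–+(4,4)= +(3,6)–+(4,6)=  → 8/22 unlike.
Row 4: +(4,0)–#(4,1)≠ #(4,1)–+(4,2)≠ +(4,2)–+(4,3)= +(4,3)–+(4,4)=  → 2/4 unlike.
Total adjacent occupied pairs: 82; unlike-type pairs: 35.

35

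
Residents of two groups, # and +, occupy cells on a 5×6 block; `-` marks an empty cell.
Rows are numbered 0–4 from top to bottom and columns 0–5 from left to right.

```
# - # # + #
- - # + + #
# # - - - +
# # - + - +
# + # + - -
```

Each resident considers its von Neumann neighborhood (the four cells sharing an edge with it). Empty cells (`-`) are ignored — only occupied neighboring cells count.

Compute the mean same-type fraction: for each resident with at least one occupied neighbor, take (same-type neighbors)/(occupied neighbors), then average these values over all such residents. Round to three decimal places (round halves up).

(0,0)# — no occupied neighbors
(0,2)# 2/2
(0,3)# 1/3
(0,4)+ 1/3
(0,5)# 1/2
(1,2)# 1/2
(1,3)+ 1/3
(1,4)+ 2/3
(1,5)# 1/3
(2,0)# 2/2
(2,1)# 2/2
(2,5)+ 1/2
(3,0)# 3/3
(3,1)# 2/3
(3,3)+ 1/1
(3,5)+ 1/1
(4,0)# 1/2
(4,1)+ 0/3
(4,2)# 0/2
(4,3)+ 1/2
Sum over 19 residents: 2/2 + 1/3 + 1/3 + 1/2 + 1/2 + 1/3 + 2/3 + 1/3 + 2/2 + 2/2 + 1/2 + 3/3 + 2/3 + 1/1 + 1/1 + 1/2 + 0/3 + 0/2 + 1/2 = 67/6; mean = 67/6 ÷ 19 = 67/114 = 0.587719… → 0.588.

0.588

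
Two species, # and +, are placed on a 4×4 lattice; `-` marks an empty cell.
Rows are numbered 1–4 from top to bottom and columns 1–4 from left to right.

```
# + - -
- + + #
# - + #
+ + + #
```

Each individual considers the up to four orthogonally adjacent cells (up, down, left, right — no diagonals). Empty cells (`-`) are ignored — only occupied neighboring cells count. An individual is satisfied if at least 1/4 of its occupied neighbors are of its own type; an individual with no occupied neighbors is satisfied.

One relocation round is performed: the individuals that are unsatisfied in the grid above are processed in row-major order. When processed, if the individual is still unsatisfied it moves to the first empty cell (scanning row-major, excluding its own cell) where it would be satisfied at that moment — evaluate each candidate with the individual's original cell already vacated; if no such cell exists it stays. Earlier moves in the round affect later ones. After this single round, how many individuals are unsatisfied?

Initially unsatisfied (in order): (1,1), (3,1).
  (1,1) → (1,4).
  (3,1) → (1,3).
Resulting grid:
- + # #
- + + #
- - + #
+ + + #
All satisfied now.

0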